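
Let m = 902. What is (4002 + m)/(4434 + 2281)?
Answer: 4904/6715 ≈ 0.73031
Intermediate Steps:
(4002 + m)/(4434 + 2281) = (4002 + 902)/(4434 + 2281) = 4904/6715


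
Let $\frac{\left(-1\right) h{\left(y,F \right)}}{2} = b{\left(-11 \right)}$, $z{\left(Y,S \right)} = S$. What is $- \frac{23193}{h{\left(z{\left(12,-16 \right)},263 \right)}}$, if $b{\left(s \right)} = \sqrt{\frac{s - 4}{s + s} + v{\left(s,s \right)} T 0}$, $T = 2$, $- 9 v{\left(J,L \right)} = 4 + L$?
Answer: $\frac{7731 \sqrt{330}}{10} \approx 14044.0$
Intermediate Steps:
$v{\left(J,L \right)} = - \frac{4}{9} - \frac{L}{9}$ ($v{\left(J,L \right)} = - \frac{4 + L}{9} = - \frac{4}{9} - \frac{L}{9}$)
$b{\left(s \right)} = \frac{\sqrt{2} \sqrt{\frac{-4 + s}{s}}}{2}$ ($b{\left(s \right)} = \sqrt{\frac{s - 4}{s + s} + \left(- \frac{4}{9} - \frac{s}{9}\right) 2 \cdot 0} = \sqrt{\frac{-4 + s}{2 s} + \left(- \frac{8}{9} - \frac{2 s}{9}\right) 0} = \sqrt{\left(-4 + s\right) \frac{1}{2 s} + 0} = \sqrt{\frac{-4 + s}{2 s} + 0} = \sqrt{\frac{-4 + s}{2 s}} = \frac{\sqrt{2} \sqrt{\frac{-4 + s}{s}}}{2}$)
$h{\left(y,F \right)} = - \frac{\sqrt{330}}{11}$ ($h{\left(y,F \right)} = - 2 \frac{\sqrt{2} \sqrt{\frac{-4 - 11}{-11}}}{2} = - 2 \frac{\sqrt{2} \sqrt{\left(- \frac{1}{11}\right) \left(-15\right)}}{2} = - 2 \frac{\sqrt{2} \sqrt{\frac{15}{11}}}{2} = - 2 \frac{\sqrt{2} \frac{\sqrt{165}}{11}}{2} = - 2 \frac{\sqrt{330}}{22} = - \frac{\sqrt{330}}{11}$)
$- \frac{23193}{h{\left(z{\left(12,-16 \right)},263 \right)}} = - \frac{23193}{\left(- \frac{1}{11}\right) \sqrt{330}} = - 23193 \left(- \frac{\sqrt{330}}{30}\right) = \frac{7731 \sqrt{330}}{10}$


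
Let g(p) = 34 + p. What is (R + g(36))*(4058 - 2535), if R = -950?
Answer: -1340240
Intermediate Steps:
(R + g(36))*(4058 - 2535) = (-950 + (34 + 36))*(4058 - 2535) = (-950 + 70)*1523 = -880*1523 = -1340240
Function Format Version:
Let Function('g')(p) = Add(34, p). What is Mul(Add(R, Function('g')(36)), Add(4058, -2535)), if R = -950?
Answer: -1340240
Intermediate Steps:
Mul(Add(R, Function('g')(36)), Add(4058, -2535)) = Mul(Add(-950, Add(34, 36)), Add(4058, -2535)) = Mul(Add(-950, 70), 1523) = Mul(-880, 1523) = -1340240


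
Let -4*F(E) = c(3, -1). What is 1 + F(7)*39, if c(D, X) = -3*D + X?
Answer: 197/2 ≈ 98.500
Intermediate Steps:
c(D, X) = X - 3*D
F(E) = 5/2 (F(E) = -(-1 - 3*3)/4 = -(-1 - 9)/4 = -1/4*(-10) = 5/2)
1 + F(7)*39 = 1 + (5/2)*39 = 1 + 195/2 = 197/2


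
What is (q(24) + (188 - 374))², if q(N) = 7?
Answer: 32041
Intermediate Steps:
(q(24) + (188 - 374))² = (7 + (188 - 374))² = (7 - 186)² = (-179)² = 32041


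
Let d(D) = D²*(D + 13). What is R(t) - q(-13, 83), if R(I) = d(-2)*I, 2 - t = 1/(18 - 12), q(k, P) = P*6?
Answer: -1252/3 ≈ -417.33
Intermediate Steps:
d(D) = D²*(13 + D)
q(k, P) = 6*P
t = 11/6 (t = 2 - 1/(18 - 12) = 2 - 1/6 = 2 - 1*⅙ = 2 - ⅙ = 11/6 ≈ 1.8333)
R(I) = 44*I (R(I) = ((-2)²*(13 - 2))*I = (4*11)*I = 44*I)
R(t) - q(-13, 83) = 44*(11/6) - 6*83 = 242/3 - 1*498 = 242/3 - 498 = -1252/3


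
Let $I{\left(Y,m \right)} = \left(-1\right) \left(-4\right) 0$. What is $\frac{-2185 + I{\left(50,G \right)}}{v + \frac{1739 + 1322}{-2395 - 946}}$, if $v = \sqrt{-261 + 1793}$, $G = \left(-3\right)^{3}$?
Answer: $- \frac{22345560185}{17091244771} - \frac{48779167970 \sqrt{383}}{17091244771} \approx -57.162$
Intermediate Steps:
$G = -27$
$I{\left(Y,m \right)} = 0$ ($I{\left(Y,m \right)} = 4 \cdot 0 = 0$)
$v = 2 \sqrt{383}$ ($v = \sqrt{1532} = 2 \sqrt{383} \approx 39.141$)
$\frac{-2185 + I{\left(50,G \right)}}{v + \frac{1739 + 1322}{-2395 - 946}} = \frac{-2185 + 0}{2 \sqrt{383} + \frac{1739 + 1322}{-2395 - 946}} = - \frac{2185}{2 \sqrt{383} + \frac{3061}{-3341}} = - \frac{2185}{2 \sqrt{383} + 3061 \left(- \frac{1}{3341}\right)} = - \frac{2185}{2 \sqrt{383} - \frac{3061}{3341}} = - \frac{2185}{- \frac{3061}{3341} + 2 \sqrt{383}}$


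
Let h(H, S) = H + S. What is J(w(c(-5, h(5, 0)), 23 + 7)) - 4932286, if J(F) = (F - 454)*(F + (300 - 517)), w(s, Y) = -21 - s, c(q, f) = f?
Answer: -4815646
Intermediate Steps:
J(F) = (-454 + F)*(-217 + F) (J(F) = (-454 + F)*(F - 217) = (-454 + F)*(-217 + F))
J(w(c(-5, h(5, 0)), 23 + 7)) - 4932286 = (98518 + (-21 - (5 + 0))**2 - 671*(-21 - (5 + 0))) - 4932286 = (98518 + (-21 - 1*5)**2 - 671*(-21 - 1*5)) - 4932286 = (98518 + (-21 - 5)**2 - 671*(-21 - 5)) - 4932286 = (98518 + (-26)**2 - 671*(-26)) - 4932286 = (98518 + 676 + 17446) - 4932286 = 116640 - 4932286 = -4815646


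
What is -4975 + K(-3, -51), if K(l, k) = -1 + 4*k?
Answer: -5180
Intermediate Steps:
-4975 + K(-3, -51) = -4975 + (-1 + 4*(-51)) = -4975 + (-1 - 204) = -4975 - 205 = -5180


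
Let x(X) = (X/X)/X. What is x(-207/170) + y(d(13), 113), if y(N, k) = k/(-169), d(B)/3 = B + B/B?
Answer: -52121/34983 ≈ -1.4899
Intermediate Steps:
d(B) = 3 + 3*B (d(B) = 3*(B + B/B) = 3*(B + 1) = 3*(1 + B) = 3 + 3*B)
y(N, k) = -k/169 (y(N, k) = k*(-1/169) = -k/169)
x(X) = 1/X
x(-207/170) + y(d(13), 113) = 1/(-207/170) - 1/169*113 = 1/(-207*1/170) - 113/169 = 1/(-207/170) - 113/169 = -170/207 - 113/169 = -52121/34983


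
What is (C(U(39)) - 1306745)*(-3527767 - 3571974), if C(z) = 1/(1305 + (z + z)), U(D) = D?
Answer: 12830853099261494/1383 ≈ 9.2775e+12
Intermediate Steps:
C(z) = 1/(1305 + 2*z)
(C(U(39)) - 1306745)*(-3527767 - 3571974) = (1/(1305 + 2*39) - 1306745)*(-3527767 - 3571974) = (1/(1305 + 78) - 1306745)*(-7099741) = (1/1383 - 1306745)*(-7099741) = -1807228334/1383*(-7099741) = 12830853099261494/1383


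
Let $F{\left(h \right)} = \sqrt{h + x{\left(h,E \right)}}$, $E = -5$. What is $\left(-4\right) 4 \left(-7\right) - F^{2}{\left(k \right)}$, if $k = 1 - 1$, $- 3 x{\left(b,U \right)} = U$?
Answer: $\frac{331}{3} \approx 110.33$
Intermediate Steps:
$x{\left(b,U \right)} = - \frac{U}{3}$
$k = 0$ ($k = 1 - 1 = 0$)
$F{\left(h \right)} = \sqrt{\frac{5}{3} + h}$ ($F{\left(h \right)} = \sqrt{h - - \frac{5}{3}} = \sqrt{h + \frac{5}{3}} = \sqrt{\frac{5}{3} + h}$)
$\left(-4\right) 4 \left(-7\right) - F^{2}{\left(k \right)} = \left(-4\right) 4 \left(-7\right) - \left(\frac{\sqrt{15 + 9 \cdot 0}}{3}\right)^{2} = \left(-16\right) \left(-7\right) - \left(\frac{\sqrt{15 + 0}}{3}\right)^{2} = 112 - \left(\frac{\sqrt{15}}{3}\right)^{2} = 112 - \frac{5}{3} = \frac{331}{3}$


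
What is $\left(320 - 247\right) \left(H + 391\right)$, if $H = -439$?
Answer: $-3504$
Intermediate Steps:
$\left(320 - 247\right) \left(H + 391\right) = \left(320 - 247\right) \left(-439 + 391\right) = 73 \left(-48\right) = -3504$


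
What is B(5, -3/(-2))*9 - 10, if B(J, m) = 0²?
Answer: -10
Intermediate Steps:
B(J, m) = 0
B(5, -3/(-2))*9 - 10 = 0*9 - 10 = 0 - 10 = -10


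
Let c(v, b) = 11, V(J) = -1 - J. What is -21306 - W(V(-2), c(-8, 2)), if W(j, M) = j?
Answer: -21307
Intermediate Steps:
-21306 - W(V(-2), c(-8, 2)) = -21306 - (-1 - 1*(-2)) = -21306 - (-1 + 2) = -21306 - 1*1 = -21306 - 1 = -21307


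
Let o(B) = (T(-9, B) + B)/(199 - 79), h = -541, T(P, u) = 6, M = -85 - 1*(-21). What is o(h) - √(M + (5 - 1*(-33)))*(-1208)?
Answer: -107/24 + 1208*I*√26 ≈ -4.4583 + 6159.6*I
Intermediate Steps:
M = -64 (M = -85 + 21 = -64)
o(B) = 1/20 + B/120 (o(B) = (6 + B)/(199 - 79) = (6 + B)/120 = (6 + B)*(1/120) = 1/20 + B/120)
o(h) - √(M + (5 - 1*(-33)))*(-1208) = (1/20 + (1/120)*(-541)) - √(-64 + (5 - 1*(-33)))*(-1208) = (1/20 - 541/120) - √(-64 + (5 + 33))*(-1208) = -107/24 - √(-64 + 38)*(-1208) = -107/24 - √(-26)*(-1208) = -107/24 - I*√26*(-1208) = -107/24 - (-1208)*I*√26 = -107/24 + 1208*I*√26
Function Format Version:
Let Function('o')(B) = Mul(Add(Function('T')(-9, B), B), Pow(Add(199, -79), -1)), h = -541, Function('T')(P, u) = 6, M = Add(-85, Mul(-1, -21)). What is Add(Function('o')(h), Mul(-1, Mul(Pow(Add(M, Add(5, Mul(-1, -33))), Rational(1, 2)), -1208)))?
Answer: Add(Rational(-107, 24), Mul(1208, I, Pow(26, Rational(1, 2)))) ≈ Add(-4.4583, Mul(6159.6, I))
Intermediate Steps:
M = -64 (M = Add(-85, 21) = -64)
Function('o')(B) = Add(Rational(1, 20), Mul(Rational(1, 120), B)) (Function('o')(B) = Mul(Add(6, B), Pow(Add(199, -79), -1)) = Mul(Add(6, B), Pow(120, -1)) = Mul(Add(6, B), Rational(1, 120)) = Add(Rational(1, 20), Mul(Rational(1, 120), B)))
Add(Function('o')(h), Mul(-1, Mul(Pow(Add(M, Add(5, Mul(-1, -33))), Rational(1, 2)), -1208))) = Add(Add(Rational(1, 20), Mul(Rational(1, 120), -541)), Mul(-1, Mul(Pow(Add(-64, Add(5, Mul(-1, -33))), Rational(1, 2)), -1208))) = Add(Add(Rational(1, 20), Rational(-541, 120)), Mul(-1, Mul(Pow(Add(-64, Add(5, 33)), Rational(1, 2)), -1208))) = Add(Rational(-107, 24), Mul(-1, Mul(Pow(Add(-64, 38), Rational(1, 2)), -1208))) = Add(Rational(-107, 24), Mul(-1, Mul(Pow(-26, Rational(1, 2)), -1208))) = Add(Rational(-107, 24), Mul(-1, Mul(Mul(I, Pow(26, Rational(1, 2))), -1208))) = Add(Rational(-107, 24), Mul(-1, Mul(-1208, I, Pow(26, Rational(1, 2))))) = Add(Rational(-107, 24), Mul(1208, I, Pow(26, Rational(1, 2))))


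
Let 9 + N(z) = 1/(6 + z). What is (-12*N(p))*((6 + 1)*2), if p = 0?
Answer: 1484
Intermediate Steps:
N(z) = -9 + 1/(6 + z)
(-12*N(p))*((6 + 1)*2) = (-12*(-53 - 9*0)/(6 + 0))*((6 + 1)*2) = (-12*(-53 + 0)/6)*(7*2) = -2*(-53)*14 = -12*(-53/6)*14 = 106*14 = 1484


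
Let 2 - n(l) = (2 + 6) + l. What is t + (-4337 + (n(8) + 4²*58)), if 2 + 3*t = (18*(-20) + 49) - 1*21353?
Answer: -10645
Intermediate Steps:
n(l) = -6 - l (n(l) = 2 - ((2 + 6) + l) = 2 - (8 + l) = 2 + (-8 - l) = -6 - l)
t = -7222 (t = -⅔ + ((18*(-20) + 49) - 1*21353)/3 = -⅔ + ((-360 + 49) - 21353)/3 = -⅔ + (-311 - 21353)/3 = -⅔ + (⅓)*(-21664) = -⅔ - 21664/3 = -7222)
t + (-4337 + (n(8) + 4²*58)) = -7222 + (-4337 + ((-6 - 1*8) + 4²*58)) = -7222 + (-4337 + ((-6 - 8) + 16*58)) = -7222 + (-4337 + (-14 + 928)) = -7222 + (-4337 + 914) = -7222 - 3423 = -10645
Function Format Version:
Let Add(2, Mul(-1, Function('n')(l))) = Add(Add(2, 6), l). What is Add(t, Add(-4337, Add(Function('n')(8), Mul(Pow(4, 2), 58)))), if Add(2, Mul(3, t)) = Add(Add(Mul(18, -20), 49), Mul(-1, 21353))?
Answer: -10645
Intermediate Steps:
Function('n')(l) = Add(-6, Mul(-1, l)) (Function('n')(l) = Add(2, Mul(-1, Add(Add(2, 6), l))) = Add(2, Mul(-1, Add(8, l))) = Add(2, Add(-8, Mul(-1, l))) = Add(-6, Mul(-1, l)))
t = -7222 (t = Add(Rational(-2, 3), Mul(Rational(1, 3), Add(Add(Mul(18, -20), 49), Mul(-1, 21353)))) = Add(Rational(-2, 3), Mul(Rational(1, 3), Add(Add(-360, 49), -21353))) = Add(Rational(-2, 3), Mul(Rational(1, 3), Add(-311, -21353))) = Add(Rational(-2, 3), Mul(Rational(1, 3), -21664)) = Add(Rational(-2, 3), Rational(-21664, 3)) = -7222)
Add(t, Add(-4337, Add(Function('n')(8), Mul(Pow(4, 2), 58)))) = Add(-7222, Add(-4337, Add(Add(-6, Mul(-1, 8)), Mul(Pow(4, 2), 58)))) = Add(-7222, Add(-4337, Add(Add(-6, -8), Mul(16, 58)))) = Add(-7222, Add(-4337, Add(-14, 928))) = Add(-7222, Add(-4337, 914)) = Add(-7222, -3423) = -10645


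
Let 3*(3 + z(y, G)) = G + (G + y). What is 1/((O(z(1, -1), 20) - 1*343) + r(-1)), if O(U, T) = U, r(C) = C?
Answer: -3/1042 ≈ -0.0028791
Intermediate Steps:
z(y, G) = -3 + y/3 + 2*G/3 (z(y, G) = -3 + (G + (G + y))/3 = -3 + (y + 2*G)/3 = -3 + (y/3 + 2*G/3) = -3 + y/3 + 2*G/3)
1/((O(z(1, -1), 20) - 1*343) + r(-1)) = 1/(((-3 + (⅓)*1 + (⅔)*(-1)) - 1*343) - 1) = 1/(((-3 + ⅓ - ⅔) - 343) - 1) = 1/((-10/3 - 343) - 1) = 1/(-1039/3 - 1) = 1/(-1042/3) = -3/1042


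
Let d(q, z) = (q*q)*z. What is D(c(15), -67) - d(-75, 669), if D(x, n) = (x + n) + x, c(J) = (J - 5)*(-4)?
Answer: -3763272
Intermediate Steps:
c(J) = 20 - 4*J (c(J) = (-5 + J)*(-4) = 20 - 4*J)
d(q, z) = z*q**2 (d(q, z) = q**2*z = z*q**2)
D(x, n) = n + 2*x (D(x, n) = (n + x) + x = n + 2*x)
D(c(15), -67) - d(-75, 669) = (-67 + 2*(20 - 4*15)) - 669*(-75)**2 = (-67 + 2*(20 - 60)) - 669*5625 = (-67 + 2*(-40)) - 1*3763125 = (-67 - 80) - 3763125 = -147 - 3763125 = -3763272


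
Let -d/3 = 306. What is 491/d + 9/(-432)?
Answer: -4081/7344 ≈ -0.55569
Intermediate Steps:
d = -918 (d = -3*306 = -918)
491/d + 9/(-432) = 491/(-918) + 9/(-432) = 491*(-1/918) + 9*(-1/432) = -491/918 - 1/48 = -4081/7344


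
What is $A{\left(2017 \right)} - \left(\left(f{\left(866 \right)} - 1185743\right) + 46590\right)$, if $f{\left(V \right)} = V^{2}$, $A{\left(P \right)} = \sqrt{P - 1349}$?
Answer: $389197 + 2 \sqrt{167} \approx 3.8922 \cdot 10^{5}$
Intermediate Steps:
$A{\left(P \right)} = \sqrt{-1349 + P}$
$A{\left(2017 \right)} - \left(\left(f{\left(866 \right)} - 1185743\right) + 46590\right) = \sqrt{-1349 + 2017} - \left(\left(866^{2} - 1185743\right) + 46590\right) = \sqrt{668} - \left(\left(749956 - 1185743\right) + 46590\right) = 2 \sqrt{167} - \left(-435787 + 46590\right) = 2 \sqrt{167} - -389197 = 2 \sqrt{167} + 389197 = 389197 + 2 \sqrt{167}$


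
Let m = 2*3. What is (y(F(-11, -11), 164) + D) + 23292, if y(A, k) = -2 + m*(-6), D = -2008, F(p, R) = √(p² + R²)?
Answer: 21246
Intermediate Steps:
F(p, R) = √(R² + p²)
m = 6
y(A, k) = -38 (y(A, k) = -2 + 6*(-6) = -2 - 36 = -38)
(y(F(-11, -11), 164) + D) + 23292 = (-38 - 2008) + 23292 = -2046 + 23292 = 21246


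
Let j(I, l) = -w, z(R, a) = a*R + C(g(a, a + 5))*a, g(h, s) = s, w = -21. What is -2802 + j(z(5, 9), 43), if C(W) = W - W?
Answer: -2781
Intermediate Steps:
C(W) = 0
z(R, a) = R*a (z(R, a) = a*R + 0*a = R*a + 0 = R*a)
j(I, l) = 21 (j(I, l) = -1*(-21) = 21)
-2802 + j(z(5, 9), 43) = -2802 + 21 = -2781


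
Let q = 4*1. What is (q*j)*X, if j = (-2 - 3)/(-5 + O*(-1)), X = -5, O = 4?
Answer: -100/9 ≈ -11.111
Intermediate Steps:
q = 4
j = 5/9 (j = (-2 - 3)/(-5 + 4*(-1)) = -5/(-5 - 4) = -5/(-9) = -5*(-⅑) = 5/9 ≈ 0.55556)
(q*j)*X = (4*(5/9))*(-5) = (20/9)*(-5) = -100/9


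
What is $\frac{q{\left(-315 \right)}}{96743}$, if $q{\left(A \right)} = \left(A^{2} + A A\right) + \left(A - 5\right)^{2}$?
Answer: $\frac{300850}{96743} \approx 3.1098$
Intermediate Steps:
$q{\left(A \right)} = \left(-5 + A\right)^{2} + 2 A^{2}$ ($q{\left(A \right)} = \left(A^{2} + A^{2}\right) + \left(-5 + A\right)^{2} = 2 A^{2} + \left(-5 + A\right)^{2} = \left(-5 + A\right)^{2} + 2 A^{2}$)
$\frac{q{\left(-315 \right)}}{96743} = \frac{\left(-5 - 315\right)^{2} + 2 \left(-315\right)^{2}}{96743} = \left(\left(-320\right)^{2} + 2 \cdot 99225\right) \frac{1}{96743} = \left(102400 + 198450\right) \frac{1}{96743} = 300850 \cdot \frac{1}{96743} = \frac{300850}{96743}$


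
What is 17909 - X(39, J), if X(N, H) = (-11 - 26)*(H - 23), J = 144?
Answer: 22386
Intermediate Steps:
X(N, H) = 851 - 37*H (X(N, H) = -37*(-23 + H) = 851 - 37*H)
17909 - X(39, J) = 17909 - (851 - 37*144) = 17909 - (851 - 5328) = 17909 - 1*(-4477) = 17909 + 4477 = 22386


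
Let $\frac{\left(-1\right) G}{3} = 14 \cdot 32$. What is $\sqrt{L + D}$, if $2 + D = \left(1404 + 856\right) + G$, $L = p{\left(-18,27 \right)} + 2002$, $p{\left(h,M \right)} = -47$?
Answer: $\sqrt{2869} \approx 53.563$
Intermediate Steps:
$G = -1344$ ($G = - 3 \cdot 14 \cdot 32 = \left(-3\right) 448 = -1344$)
$L = 1955$ ($L = -47 + 2002 = 1955$)
$D = 914$ ($D = -2 + \left(\left(1404 + 856\right) - 1344\right) = -2 + \left(2260 - 1344\right) = -2 + 916 = 914$)
$\sqrt{L + D} = \sqrt{1955 + 914} = \sqrt{2869}$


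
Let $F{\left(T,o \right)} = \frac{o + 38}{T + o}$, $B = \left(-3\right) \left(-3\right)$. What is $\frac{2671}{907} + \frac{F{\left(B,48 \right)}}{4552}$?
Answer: $\frac{346553173}{117666924} \approx 2.9452$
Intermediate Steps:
$B = 9$
$F{\left(T,o \right)} = \frac{38 + o}{T + o}$
$\frac{2671}{907} + \frac{F{\left(B,48 \right)}}{4552} = \frac{2671}{907} + \frac{\frac{1}{9 + 48} \left(38 + 48\right)}{4552} = 2671 \cdot \frac{1}{907} + \frac{1}{57} \cdot 86 \cdot \frac{1}{4552} = \frac{2671}{907} + \frac{1}{57} \cdot 86 \cdot \frac{1}{4552} = \frac{2671}{907} + \frac{86}{57} \cdot \frac{1}{4552} = \frac{2671}{907} + \frac{43}{129732} = \frac{346553173}{117666924}$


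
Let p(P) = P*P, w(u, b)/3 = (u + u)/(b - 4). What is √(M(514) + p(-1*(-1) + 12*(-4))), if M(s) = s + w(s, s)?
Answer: √19717365/85 ≈ 52.240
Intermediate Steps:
w(u, b) = 6*u/(-4 + b) (w(u, b) = 3*((u + u)/(b - 4)) = 3*((2*u)/(-4 + b)) = 3*(2*u/(-4 + b)) = 6*u/(-4 + b))
M(s) = s + 6*s/(-4 + s)
p(P) = P²
√(M(514) + p(-1*(-1) + 12*(-4))) = √(514*(2 + 514)/(-4 + 514) + (-1*(-1) + 12*(-4))²) = √(514*516/510 + (1 - 48)²) = √(514*(1/510)*516 + (-47)²) = √(44204/85 + 2209) = √(231969/85) = √19717365/85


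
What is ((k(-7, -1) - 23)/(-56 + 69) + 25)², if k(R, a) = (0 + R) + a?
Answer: 86436/169 ≈ 511.46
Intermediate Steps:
k(R, a) = R + a
((k(-7, -1) - 23)/(-56 + 69) + 25)² = (((-7 - 1) - 23)/(-56 + 69) + 25)² = ((-8 - 23)/13 + 25)² = (-31*1/13 + 25)² = (-31/13 + 25)² = (294/13)² = 86436/169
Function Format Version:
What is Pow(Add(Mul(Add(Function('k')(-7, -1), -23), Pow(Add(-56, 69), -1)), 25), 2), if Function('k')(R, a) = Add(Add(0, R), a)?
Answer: Rational(86436, 169) ≈ 511.46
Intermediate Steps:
Function('k')(R, a) = Add(R, a)
Pow(Add(Mul(Add(Function('k')(-7, -1), -23), Pow(Add(-56, 69), -1)), 25), 2) = Pow(Add(Mul(Add(Add(-7, -1), -23), Pow(Add(-56, 69), -1)), 25), 2) = Pow(Add(Mul(Add(-8, -23), Pow(13, -1)), 25), 2) = Pow(Add(Mul(-31, Rational(1, 13)), 25), 2) = Pow(Add(Rational(-31, 13), 25), 2) = Pow(Rational(294, 13), 2) = Rational(86436, 169)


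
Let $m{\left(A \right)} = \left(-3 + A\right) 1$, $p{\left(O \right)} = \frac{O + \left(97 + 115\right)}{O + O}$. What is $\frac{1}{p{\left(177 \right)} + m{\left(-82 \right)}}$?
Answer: $- \frac{354}{29701} \approx -0.011919$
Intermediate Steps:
$p{\left(O \right)} = \frac{212 + O}{2 O}$ ($p{\left(O \right)} = \frac{O + 212}{2 O} = \left(212 + O\right) \frac{1}{2 O} = \frac{212 + O}{2 O}$)
$m{\left(A \right)} = -3 + A$
$\frac{1}{p{\left(177 \right)} + m{\left(-82 \right)}} = \frac{1}{\frac{212 + 177}{2 \cdot 177} - 85} = \frac{1}{\frac{1}{2} \cdot \frac{1}{177} \cdot 389 - 85} = \frac{1}{\frac{389}{354} - 85} = \frac{1}{- \frac{29701}{354}} = - \frac{354}{29701}$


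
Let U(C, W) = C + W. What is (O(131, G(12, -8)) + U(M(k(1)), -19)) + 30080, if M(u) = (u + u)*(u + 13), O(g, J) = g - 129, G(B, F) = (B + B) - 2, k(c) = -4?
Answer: 29991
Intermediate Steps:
G(B, F) = -2 + 2*B (G(B, F) = 2*B - 2 = -2 + 2*B)
O(g, J) = -129 + g
M(u) = 2*u*(13 + u) (M(u) = (2*u)*(13 + u) = 2*u*(13 + u))
(O(131, G(12, -8)) + U(M(k(1)), -19)) + 30080 = ((-129 + 131) + (2*(-4)*(13 - 4) - 19)) + 30080 = (2 + (2*(-4)*9 - 19)) + 30080 = (2 + (-72 - 19)) + 30080 = (2 - 91) + 30080 = -89 + 30080 = 29991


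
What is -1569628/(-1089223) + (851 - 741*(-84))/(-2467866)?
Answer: 3804907048663/2688056408118 ≈ 1.4155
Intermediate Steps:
-1569628/(-1089223) + (851 - 741*(-84))/(-2467866) = -1569628*(-1/1089223) + (851 + 62244)*(-1/2467866) = 1569628/1089223 + 63095*(-1/2467866) = 1569628/1089223 - 63095/2467866 = 3804907048663/2688056408118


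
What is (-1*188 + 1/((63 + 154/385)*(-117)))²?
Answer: 48619061271169/1375593921 ≈ 35344.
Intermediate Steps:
(-1*188 + 1/((63 + 154/385)*(-117)))² = (-188 - 1/117/(63 + 154*(1/385)))² = (-188 - 1/117/(63 + ⅖))² = (-188 - 1/117/(317/5))² = (-188 + (5/317)*(-1/117))² = (-188 - 5/37089)² = (-6972737/37089)² = 48619061271169/1375593921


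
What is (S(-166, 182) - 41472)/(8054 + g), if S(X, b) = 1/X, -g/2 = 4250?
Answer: 6884353/74036 ≈ 92.987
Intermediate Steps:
g = -8500 (g = -2*4250 = -8500)
(S(-166, 182) - 41472)/(8054 + g) = (1/(-166) - 41472)/(8054 - 8500) = (-1/166 - 41472)/(-446) = -6884353/166*(-1/446) = 6884353/74036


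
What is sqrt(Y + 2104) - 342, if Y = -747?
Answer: -342 + sqrt(1357) ≈ -305.16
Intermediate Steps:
sqrt(Y + 2104) - 342 = sqrt(-747 + 2104) - 342 = sqrt(1357) - 342 = -342 + sqrt(1357)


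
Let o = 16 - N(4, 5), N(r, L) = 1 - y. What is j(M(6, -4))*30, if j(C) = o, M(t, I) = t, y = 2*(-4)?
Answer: 210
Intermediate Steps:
y = -8
N(r, L) = 9 (N(r, L) = 1 - 1*(-8) = 1 + 8 = 9)
o = 7 (o = 16 - 1*9 = 16 - 9 = 7)
j(C) = 7
j(M(6, -4))*30 = 7*30 = 210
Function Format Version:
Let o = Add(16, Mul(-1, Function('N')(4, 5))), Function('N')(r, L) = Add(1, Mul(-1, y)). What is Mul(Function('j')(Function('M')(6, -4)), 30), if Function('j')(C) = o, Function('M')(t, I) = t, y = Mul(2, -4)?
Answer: 210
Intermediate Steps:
y = -8
Function('N')(r, L) = 9 (Function('N')(r, L) = Add(1, Mul(-1, -8)) = Add(1, 8) = 9)
o = 7 (o = Add(16, Mul(-1, 9)) = Add(16, -9) = 7)
Function('j')(C) = 7
Mul(Function('j')(Function('M')(6, -4)), 30) = Mul(7, 30) = 210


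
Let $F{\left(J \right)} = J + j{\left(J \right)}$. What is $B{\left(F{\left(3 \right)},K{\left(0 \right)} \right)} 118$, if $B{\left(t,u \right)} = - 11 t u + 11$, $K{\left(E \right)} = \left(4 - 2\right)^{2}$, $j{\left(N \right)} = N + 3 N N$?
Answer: $-170038$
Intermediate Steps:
$j{\left(N \right)} = N + 3 N^{2}$
$F{\left(J \right)} = J + J \left(1 + 3 J\right)$
$K{\left(E \right)} = 4$ ($K{\left(E \right)} = 2^{2} = 4$)
$B{\left(t,u \right)} = 11 - 11 t u$ ($B{\left(t,u \right)} = - 11 t u + 11 = 11 - 11 t u$)
$B{\left(F{\left(3 \right)},K{\left(0 \right)} \right)} 118 = \left(11 - 11 \cdot 3 \left(2 + 3 \cdot 3\right) 4\right) 118 = \left(11 - 11 \cdot 3 \left(2 + 9\right) 4\right) 118 = \left(11 - 11 \cdot 3 \cdot 11 \cdot 4\right) 118 = \left(11 - 363 \cdot 4\right) 118 = \left(11 - 1452\right) 118 = \left(-1441\right) 118 = -170038$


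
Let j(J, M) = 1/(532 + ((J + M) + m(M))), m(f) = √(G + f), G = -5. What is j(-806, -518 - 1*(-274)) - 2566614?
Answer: -689323222340/268573 - I*√249/268573 ≈ -2.5666e+6 - 5.8754e-5*I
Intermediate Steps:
m(f) = √(-5 + f)
j(J, M) = 1/(532 + J + M + √(-5 + M)) (j(J, M) = 1/(532 + ((J + M) + √(-5 + M))) = 1/(532 + (J + M + √(-5 + M))) = 1/(532 + J + M + √(-5 + M)))
j(-806, -518 - 1*(-274)) - 2566614 = 1/(532 - 806 + (-518 - 1*(-274)) + √(-5 + (-518 - 1*(-274)))) - 2566614 = 1/(532 - 806 + (-518 + 274) + √(-5 + (-518 + 274))) - 2566614 = 1/(532 - 806 - 244 + √(-5 - 244)) - 2566614 = 1/(532 - 806 - 244 + √(-249)) - 2566614 = 1/(532 - 806 - 244 + I*√249) - 2566614 = 1/(-518 + I*√249) - 2566614 = -2566614 + 1/(-518 + I*√249)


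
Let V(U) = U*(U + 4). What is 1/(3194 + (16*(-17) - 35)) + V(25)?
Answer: 2093076/2887 ≈ 725.00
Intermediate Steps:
V(U) = U*(4 + U)
1/(3194 + (16*(-17) - 35)) + V(25) = 1/(3194 + (16*(-17) - 35)) + 25*(4 + 25) = 1/(3194 + (-272 - 35)) + 25*29 = 1/(3194 - 307) + 725 = 1/2887 + 725 = 2093076/2887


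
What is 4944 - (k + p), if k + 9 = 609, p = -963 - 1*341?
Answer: 5648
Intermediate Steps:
p = -1304 (p = -963 - 341 = -1304)
k = 600 (k = -9 + 609 = 600)
4944 - (k + p) = 4944 - (600 - 1304) = 4944 - 1*(-704) = 4944 + 704 = 5648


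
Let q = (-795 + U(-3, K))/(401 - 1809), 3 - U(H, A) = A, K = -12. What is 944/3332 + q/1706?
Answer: 141883267/500226496 ≈ 0.28364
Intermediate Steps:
U(H, A) = 3 - A
q = 195/352 (q = (-795 + (3 - 1*(-12)))/(401 - 1809) = (-795 + (3 + 12))/(-1408) = (-795 + 15)*(-1/1408) = -780*(-1/1408) = 195/352 ≈ 0.55398)
944/3332 + q/1706 = 944/3332 + (195/352)/1706 = 944*(1/3332) + (195/352)*(1/1706) = 236/833 + 195/600512 = 141883267/500226496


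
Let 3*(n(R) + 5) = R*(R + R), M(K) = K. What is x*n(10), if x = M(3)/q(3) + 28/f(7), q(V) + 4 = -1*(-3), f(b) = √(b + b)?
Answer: -185 + 370*√14/3 ≈ 276.47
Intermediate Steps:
f(b) = √2*√b (f(b) = √(2*b) = √2*√b)
n(R) = -5 + 2*R²/3 (n(R) = -5 + (R*(R + R))/3 = -5 + (R*(2*R))/3 = -5 + (2*R²)/3 = -5 + 2*R²/3)
q(V) = -1 (q(V) = -4 - 1*(-3) = -4 + 3 = -1)
x = -3 + 2*√14 (x = 3/(-1) + 28/((√2*√7)) = 3*(-1) + 28/(√14) = -3 + 28*(√14/14) = -3 + 2*√14 ≈ 4.4833)
x*n(10) = (-3 + 2*√14)*(-5 + (⅔)*10²) = (-3 + 2*√14)*(-5 + (⅔)*100) = (-3 + 2*√14)*(-5 + 200/3) = (-3 + 2*√14)*(185/3) = -185 + 370*√14/3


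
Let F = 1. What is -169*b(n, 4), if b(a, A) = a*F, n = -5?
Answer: 845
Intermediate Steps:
b(a, A) = a (b(a, A) = a*1 = a)
-169*b(n, 4) = -169*(-5) = 845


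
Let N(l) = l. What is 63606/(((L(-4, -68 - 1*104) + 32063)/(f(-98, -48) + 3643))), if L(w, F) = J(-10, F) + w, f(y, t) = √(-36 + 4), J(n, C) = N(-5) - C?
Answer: 38619443/5371 + 42404*I*√2/5371 ≈ 7190.4 + 11.165*I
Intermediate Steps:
J(n, C) = -5 - C
f(y, t) = 4*I*√2 (f(y, t) = √(-32) = 4*I*√2)
L(w, F) = -5 + w - F (L(w, F) = (-5 - F) + w = -5 + w - F)
63606/(((L(-4, -68 - 1*104) + 32063)/(f(-98, -48) + 3643))) = 63606/((((-5 - 4 - (-68 - 1*104)) + 32063)/(4*I*√2 + 3643))) = 63606/((((-5 - 4 - (-68 - 104)) + 32063)/(3643 + 4*I*√2))) = 63606/((((-5 - 4 - 1*(-172)) + 32063)/(3643 + 4*I*√2))) = 63606/((((-5 - 4 + 172) + 32063)/(3643 + 4*I*√2))) = 63606/(((163 + 32063)/(3643 + 4*I*√2))) = 63606/((32226/(3643 + 4*I*√2))) = 63606*(3643/32226 + 2*I*√2/16113) = 38619443/5371 + 42404*I*√2/5371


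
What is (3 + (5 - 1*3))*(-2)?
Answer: -10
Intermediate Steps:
(3 + (5 - 1*3))*(-2) = (3 + (5 - 3))*(-2) = (3 + 2)*(-2) = 5*(-2) = -10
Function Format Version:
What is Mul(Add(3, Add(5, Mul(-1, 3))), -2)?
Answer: -10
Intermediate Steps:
Mul(Add(3, Add(5, Mul(-1, 3))), -2) = Mul(Add(3, Add(5, -3)), -2) = Mul(Add(3, 2), -2) = Mul(5, -2) = -10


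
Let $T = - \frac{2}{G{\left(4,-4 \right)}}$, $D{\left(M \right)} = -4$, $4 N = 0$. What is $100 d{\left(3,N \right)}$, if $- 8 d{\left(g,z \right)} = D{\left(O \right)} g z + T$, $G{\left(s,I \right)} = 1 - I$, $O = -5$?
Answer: $5$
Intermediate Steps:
$N = 0$ ($N = \frac{1}{4} \cdot 0 = 0$)
$T = - \frac{2}{5}$ ($T = - \frac{2}{1 - -4} = - \frac{2}{1 + 4} = - \frac{2}{5} \approx -0.4$)
$d{\left(g,z \right)} = \frac{1}{20} + \frac{g z}{2}$ ($d{\left(g,z \right)} = - \frac{- 4 g z - \frac{2}{5}}{8} = - \frac{- \frac{2}{5} - 4 g z}{8} = \frac{1}{20} + \frac{g z}{2}$)
$100 d{\left(3,N \right)} = 100 \left(\frac{1}{20} + \frac{1}{2} \cdot 3 \cdot 0\right) = 100 \left(\frac{1}{20} + 0\right) = 100 \cdot \frac{1}{20} = 5$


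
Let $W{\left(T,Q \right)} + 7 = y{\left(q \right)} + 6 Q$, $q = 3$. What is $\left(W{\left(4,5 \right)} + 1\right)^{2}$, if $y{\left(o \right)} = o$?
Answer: $729$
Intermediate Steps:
$W{\left(T,Q \right)} = -4 + 6 Q$ ($W{\left(T,Q \right)} = -7 + \left(3 + 6 Q\right) = -4 + 6 Q$)
$\left(W{\left(4,5 \right)} + 1\right)^{2} = \left(\left(-4 + 6 \cdot 5\right) + 1\right)^{2} = \left(\left(-4 + 30\right) + 1\right)^{2} = \left(26 + 1\right)^{2} = 27^{2} = 729$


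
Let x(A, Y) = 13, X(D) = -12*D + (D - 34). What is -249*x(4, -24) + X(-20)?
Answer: -3051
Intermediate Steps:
X(D) = -34 - 11*D (X(D) = -12*D + (-34 + D) = -34 - 11*D)
-249*x(4, -24) + X(-20) = -249*13 + (-34 - 11*(-20)) = -3237 + (-34 + 220) = -3237 + 186 = -3051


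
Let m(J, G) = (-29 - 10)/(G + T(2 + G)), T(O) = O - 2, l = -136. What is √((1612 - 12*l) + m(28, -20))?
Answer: √1297990/20 ≈ 56.965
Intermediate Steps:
T(O) = -2 + O
m(J, G) = -39/(2*G) (m(J, G) = (-29 - 10)/(G + (-2 + (2 + G))) = -39/(G + G) = -39*1/(2*G) = -39/(2*G))
√((1612 - 12*l) + m(28, -20)) = √((1612 - 12*(-136)) - 39/2/(-20)) = √((1612 + 1632) - 39/2*(-1/20)) = √(3244 + 39/40) = √(129799/40) = √1297990/20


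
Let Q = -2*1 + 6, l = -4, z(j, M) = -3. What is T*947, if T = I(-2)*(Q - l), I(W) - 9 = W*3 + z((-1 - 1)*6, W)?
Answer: 0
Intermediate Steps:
I(W) = 6 + 3*W (I(W) = 9 + (W*3 - 3) = 9 + (3*W - 3) = 9 + (-3 + 3*W) = 6 + 3*W)
Q = 4 (Q = -2 + 6 = 4)
T = 0 (T = (6 + 3*(-2))*(4 - 1*(-4)) = (6 - 6)*(4 + 4) = 0*8 = 0)
T*947 = 0*947 = 0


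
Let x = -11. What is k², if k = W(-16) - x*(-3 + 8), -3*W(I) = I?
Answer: 32761/9 ≈ 3640.1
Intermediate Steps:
W(I) = -I/3
k = 181/3 (k = -⅓*(-16) - (-11)*(-3 + 8) = 16/3 - (-11)*5 = 16/3 - 1*(-55) = 16/3 + 55 = 181/3 ≈ 60.333)
k² = (181/3)² = 32761/9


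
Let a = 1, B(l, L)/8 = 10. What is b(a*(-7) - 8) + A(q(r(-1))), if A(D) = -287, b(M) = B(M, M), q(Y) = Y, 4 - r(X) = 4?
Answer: -207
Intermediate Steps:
B(l, L) = 80 (B(l, L) = 8*10 = 80)
r(X) = 0 (r(X) = 4 - 1*4 = 4 - 4 = 0)
b(M) = 80
b(a*(-7) - 8) + A(q(r(-1))) = 80 - 287 = -207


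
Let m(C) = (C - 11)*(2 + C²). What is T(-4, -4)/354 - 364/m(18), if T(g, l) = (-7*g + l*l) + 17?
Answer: 739/57702 ≈ 0.012807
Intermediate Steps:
m(C) = (-11 + C)*(2 + C²)
T(g, l) = 17 + l² - 7*g (T(g, l) = (-7*g + l²) + 17 = (l² - 7*g) + 17 = 17 + l² - 7*g)
T(-4, -4)/354 - 364/m(18) = (17 + (-4)² - 7*(-4))/354 - 364/(-22 + 18³ - 11*18² + 2*18) = (17 + 16 + 28)*(1/354) - 364/(-22 + 5832 - 11*324 + 36) = 61*(1/354) - 364/(-22 + 5832 - 3564 + 36) = 61/354 - 364/2282 = 61/354 - 364*1/2282 = 61/354 - 26/163 = 739/57702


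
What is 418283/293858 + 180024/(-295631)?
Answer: 70755928981/86873534398 ≈ 0.81447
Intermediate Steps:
418283/293858 + 180024/(-295631) = 418283*(1/293858) + 180024*(-1/295631) = 418283/293858 - 180024/295631 = 70755928981/86873534398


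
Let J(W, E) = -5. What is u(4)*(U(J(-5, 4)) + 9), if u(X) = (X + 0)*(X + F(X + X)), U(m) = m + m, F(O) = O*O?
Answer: -272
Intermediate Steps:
F(O) = O**2
U(m) = 2*m
u(X) = X*(X + 4*X**2) (u(X) = (X + 0)*(X + (X + X)**2) = X*(X + (2*X)**2) = X*(X + 4*X**2))
u(4)*(U(J(-5, 4)) + 9) = (4**2*(1 + 4*4))*(2*(-5) + 9) = (16*(1 + 16))*(-10 + 9) = (16*17)*(-1) = 272*(-1) = -272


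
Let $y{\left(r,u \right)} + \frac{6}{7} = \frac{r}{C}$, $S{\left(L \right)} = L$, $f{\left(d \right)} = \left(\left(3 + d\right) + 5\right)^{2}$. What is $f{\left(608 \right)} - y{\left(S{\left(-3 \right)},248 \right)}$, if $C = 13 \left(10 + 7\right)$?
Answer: $\frac{587019779}{1547} \approx 3.7946 \cdot 10^{5}$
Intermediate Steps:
$C = 221$ ($C = 13 \cdot 17 = 221$)
$f{\left(d \right)} = \left(8 + d\right)^{2}$
$y{\left(r,u \right)} = - \frac{6}{7} + \frac{r}{221}$
$f{\left(608 \right)} - y{\left(S{\left(-3 \right)},248 \right)} = \left(8 + 608\right)^{2} - \left(- \frac{6}{7} + \frac{1}{221} \left(-3\right)\right) = 616^{2} - \left(- \frac{6}{7} - \frac{3}{221}\right) = 379456 - - \frac{1347}{1547} = 379456 + \frac{1347}{1547} = \frac{587019779}{1547}$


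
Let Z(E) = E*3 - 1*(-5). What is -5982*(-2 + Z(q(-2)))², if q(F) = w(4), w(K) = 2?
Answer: -484542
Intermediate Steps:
q(F) = 2
Z(E) = 5 + 3*E (Z(E) = 3*E + 5 = 5 + 3*E)
-5982*(-2 + Z(q(-2)))² = -5982*(-2 + (5 + 3*2))² = -5982*(-2 + (5 + 6))² = -5982*(-2 + 11)² = -5982*9² = -5982*81 = -484542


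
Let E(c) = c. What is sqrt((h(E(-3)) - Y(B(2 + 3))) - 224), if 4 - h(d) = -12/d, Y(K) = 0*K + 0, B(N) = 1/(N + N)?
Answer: 4*I*sqrt(14) ≈ 14.967*I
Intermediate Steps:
B(N) = 1/(2*N)
Y(K) = 0 (Y(K) = 0 + 0 = 0)
h(d) = 4 + 12/d (h(d) = 4 - (-12)/d = 4 + 12/d)
sqrt((h(E(-3)) - Y(B(2 + 3))) - 224) = sqrt(((4 + 12/(-3)) - 1*0) - 224) = sqrt(((4 + 12*(-1/3)) + 0) - 224) = sqrt(((4 - 4) + 0) - 224) = sqrt((0 + 0) - 224) = sqrt(0 - 224) = sqrt(-224) = 4*I*sqrt(14)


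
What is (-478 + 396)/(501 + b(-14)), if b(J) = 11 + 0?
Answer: -41/256 ≈ -0.16016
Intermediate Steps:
b(J) = 11
(-478 + 396)/(501 + b(-14)) = (-478 + 396)/(501 + 11) = -82/512 = -82*1/512 = -41/256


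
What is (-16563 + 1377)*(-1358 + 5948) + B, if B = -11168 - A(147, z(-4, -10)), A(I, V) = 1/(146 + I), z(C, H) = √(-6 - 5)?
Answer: -20426468045/293 ≈ -6.9715e+7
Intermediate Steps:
z(C, H) = I*√11 (z(C, H) = √(-11) = I*√11)
B = -3272225/293 (B = -11168 - 1/(146 + 147) = -11168 - 1/293 = -3272225/293 ≈ -11168.)
(-16563 + 1377)*(-1358 + 5948) + B = (-16563 + 1377)*(-1358 + 5948) - 3272225/293 = -15186*4590 - 3272225/293 = -69703740 - 3272225/293 = -20426468045/293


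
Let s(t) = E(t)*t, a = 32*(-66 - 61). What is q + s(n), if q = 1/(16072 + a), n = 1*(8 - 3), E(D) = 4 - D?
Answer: -60039/12008 ≈ -4.9999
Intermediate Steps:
a = -4064 (a = 32*(-127) = -4064)
n = 5 (n = 1*5 = 5)
q = 1/12008 (q = 1/(16072 - 4064) = 1/12008 ≈ 8.3278e-5)
s(t) = t*(4 - t) (s(t) = (4 - t)*t = t*(4 - t))
q + s(n) = 1/12008 + 5*(4 - 1*5) = 1/12008 + 5*(4 - 5) = 1/12008 + 5*(-1) = 1/12008 - 5 = -60039/12008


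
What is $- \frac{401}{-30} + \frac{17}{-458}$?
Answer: $\frac{45787}{3435} \approx 13.33$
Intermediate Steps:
$- \frac{401}{-30} + \frac{17}{-458} = \left(-401\right) \left(- \frac{1}{30}\right) + 17 \left(- \frac{1}{458}\right) = \frac{401}{30} - \frac{17}{458} = \frac{45787}{3435}$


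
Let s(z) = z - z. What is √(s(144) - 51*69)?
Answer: 3*I*√391 ≈ 59.321*I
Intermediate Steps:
s(z) = 0
√(s(144) - 51*69) = √(0 - 51*69) = √(0 - 3519) = √(-3519) = 3*I*√391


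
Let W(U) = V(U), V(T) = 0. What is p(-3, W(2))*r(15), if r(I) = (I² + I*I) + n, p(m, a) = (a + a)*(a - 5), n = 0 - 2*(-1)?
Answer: 0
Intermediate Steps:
W(U) = 0
n = 2 (n = 0 + 2 = 2)
p(m, a) = 2*a*(-5 + a) (p(m, a) = (2*a)*(-5 + a) = 2*a*(-5 + a))
r(I) = 2 + 2*I² (r(I) = (I² + I*I) + 2 = (I² + I²) + 2 = 2*I² + 2 = 2 + 2*I²)
p(-3, W(2))*r(15) = (2*0*(-5 + 0))*(2 + 2*15²) = (2*0*(-5))*(2 + 2*225) = 0*(2 + 450) = 0*452 = 0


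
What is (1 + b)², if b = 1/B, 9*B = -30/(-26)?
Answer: 1936/25 ≈ 77.440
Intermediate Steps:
B = 5/39 (B = (-30/(-26))/9 = (-30*(-1/26))/9 = (⅑)*(15/13) = 5/39 ≈ 0.12821)
b = 39/5 (b = 1/(5/39) = 39/5 ≈ 7.8000)
(1 + b)² = (1 + 39/5)² = (44/5)² = 1936/25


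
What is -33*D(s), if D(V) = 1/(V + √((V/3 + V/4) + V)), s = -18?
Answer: 22*√3/(12*√3 - I*√38) ≈ 1.6851 + 0.49978*I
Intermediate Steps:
D(V) = 1/(V + √57*√V/6) (D(V) = 1/(V + √((V*(⅓) + V*(¼)) + V)) = 1/(V + √((V/3 + V/4) + V)) = 1/(V + √(7*V/12 + V)) = 1/(V + √(19*V/12)) = 1/(V + √57*√V/6))
-33*D(s) = -66*√3/(√19*√(-18) + 2*(-18)*√3) = -66*√3/(√19*(3*I*√2) - 36*√3) = -66*√3/(3*I*√38 - 36*√3) = -66*√3/(-36*√3 + 3*I*√38)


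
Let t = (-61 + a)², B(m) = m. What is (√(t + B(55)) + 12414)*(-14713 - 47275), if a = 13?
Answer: -769519032 - 61988*√2359 ≈ -7.7253e+8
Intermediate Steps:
t = 2304 (t = (-61 + 13)² = (-48)² = 2304)
(√(t + B(55)) + 12414)*(-14713 - 47275) = (√(2304 + 55) + 12414)*(-14713 - 47275) = (√2359 + 12414)*(-61988) = (12414 + √2359)*(-61988) = -769519032 - 61988*√2359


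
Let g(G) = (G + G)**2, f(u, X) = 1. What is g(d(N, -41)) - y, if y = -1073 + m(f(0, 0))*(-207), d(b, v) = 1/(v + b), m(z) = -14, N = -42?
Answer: -12572421/6889 ≈ -1825.0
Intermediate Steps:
d(b, v) = 1/(b + v)
g(G) = 4*G**2 (g(G) = (2*G)**2 = 4*G**2)
y = 1825 (y = -1073 - 14*(-207) = -1073 + 2898 = 1825)
g(d(N, -41)) - y = 4*(1/(-42 - 41))**2 - 1*1825 = 4*(1/(-83))**2 - 1825 = 4*(-1/83)**2 - 1825 = 4*(1/6889) - 1825 = 4/6889 - 1825 = -12572421/6889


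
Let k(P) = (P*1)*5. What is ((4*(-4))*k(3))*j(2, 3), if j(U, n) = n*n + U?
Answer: -2640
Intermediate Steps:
k(P) = 5*P (k(P) = P*5 = 5*P)
j(U, n) = U + n² (j(U, n) = n² + U = U + n²)
((4*(-4))*k(3))*j(2, 3) = ((4*(-4))*(5*3))*(2 + 3²) = (-16*15)*(2 + 9) = -240*11 = -2640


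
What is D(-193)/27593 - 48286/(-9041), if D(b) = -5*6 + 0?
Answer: 1332084368/249468313 ≈ 5.3397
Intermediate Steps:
D(b) = -30 (D(b) = -30 + 0 = -30)
D(-193)/27593 - 48286/(-9041) = -30/27593 - 48286/(-9041) = -30*1/27593 - 48286*(-1/9041) = -30/27593 + 48286/9041 = 1332084368/249468313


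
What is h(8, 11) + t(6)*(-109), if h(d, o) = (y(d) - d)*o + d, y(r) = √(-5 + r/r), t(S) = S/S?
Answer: -189 + 22*I ≈ -189.0 + 22.0*I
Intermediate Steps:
t(S) = 1
y(r) = 2*I (y(r) = √(-5 + 1) = √(-4) = 2*I)
h(d, o) = d + o*(-d + 2*I) (h(d, o) = (2*I - d)*o + d = (-d + 2*I)*o + d = o*(-d + 2*I) + d = d + o*(-d + 2*I))
h(8, 11) + t(6)*(-109) = (8 - 1*8*11 + 2*I*11) + 1*(-109) = (8 - 88 + 22*I) - 109 = (-80 + 22*I) - 109 = -189 + 22*I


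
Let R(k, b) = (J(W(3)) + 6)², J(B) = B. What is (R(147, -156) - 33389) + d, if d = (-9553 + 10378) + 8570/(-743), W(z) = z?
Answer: -24143439/743 ≈ -32495.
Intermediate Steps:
d = 604405/743 (d = 825 + 8570*(-1/743) = 825 - 8570/743 = 604405/743 ≈ 813.47)
R(k, b) = 81 (R(k, b) = (3 + 6)² = 9² = 81)
(R(147, -156) - 33389) + d = (81 - 33389) + 604405/743 = -33308 + 604405/743 = -24143439/743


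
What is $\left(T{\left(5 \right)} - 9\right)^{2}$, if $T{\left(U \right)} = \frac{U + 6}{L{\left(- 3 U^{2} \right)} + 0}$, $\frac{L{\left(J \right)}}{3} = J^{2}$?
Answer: $\frac{23062674496}{284765625} \approx 80.988$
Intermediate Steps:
$L{\left(J \right)} = 3 J^{2}$
$T{\left(U \right)} = \frac{6 + U}{27 U^{4}}$ ($T{\left(U \right)} = \frac{U + 6}{3 \left(- 3 U^{2}\right)^{2} + 0} = \frac{6 + U}{3 \cdot 9 U^{4} + 0} = \frac{6 + U}{27 U^{4} + 0} = \frac{6 + U}{27 U^{4}}$)
$\left(T{\left(5 \right)} - 9\right)^{2} = \left(\frac{6 + 5}{27 \cdot 625} - 9\right)^{2} = \left(\frac{1}{27} \cdot \frac{1}{625} \cdot 11 - 9\right)^{2} = \left(\frac{11}{16875} - 9\right)^{2} = \left(- \frac{151864}{16875}\right)^{2} = \frac{23062674496}{284765625}$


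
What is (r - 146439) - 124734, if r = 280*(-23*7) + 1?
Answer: -316252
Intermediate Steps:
r = -45079 (r = 280*(-161) + 1 = -45080 + 1 = -45079)
(r - 146439) - 124734 = (-45079 - 146439) - 124734 = -191518 - 124734 = -316252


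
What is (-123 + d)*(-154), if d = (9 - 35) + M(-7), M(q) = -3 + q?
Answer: 24486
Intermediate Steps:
d = -36 (d = (9 - 35) + (-3 - 7) = -26 - 10 = -36)
(-123 + d)*(-154) = (-123 - 36)*(-154) = -159*(-154) = 24486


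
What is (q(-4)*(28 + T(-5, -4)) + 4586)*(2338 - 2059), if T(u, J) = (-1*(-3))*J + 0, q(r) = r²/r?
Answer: 1261638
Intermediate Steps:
q(r) = r
T(u, J) = 3*J (T(u, J) = 3*J + 0 = 3*J)
(q(-4)*(28 + T(-5, -4)) + 4586)*(2338 - 2059) = (-4*(28 + 3*(-4)) + 4586)*(2338 - 2059) = (-4*(28 - 12) + 4586)*279 = (-4*16 + 4586)*279 = (-64 + 4586)*279 = 4522*279 = 1261638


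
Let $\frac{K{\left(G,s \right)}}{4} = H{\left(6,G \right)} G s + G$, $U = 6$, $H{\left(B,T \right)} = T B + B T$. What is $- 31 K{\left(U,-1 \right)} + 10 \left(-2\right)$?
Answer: $52804$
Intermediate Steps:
$H{\left(B,T \right)} = 2 B T$ ($H{\left(B,T \right)} = B T + B T = 2 B T$)
$K{\left(G,s \right)} = 4 G + 48 s G^{2}$ ($K{\left(G,s \right)} = 4 \left(2 \cdot 6 G G s + G\right) = 4 \left(12 G G s + G\right) = 4 \left(12 G^{2} s + G\right) = 4 \left(12 s G^{2} + G\right) = 4 \left(G + 12 s G^{2}\right) = 4 G + 48 s G^{2}$)
$- 31 K{\left(U,-1 \right)} + 10 \left(-2\right) = - 31 \cdot 4 \cdot 6 \left(1 + 12 \cdot 6 \left(-1\right)\right) + 10 \left(-2\right) = - 31 \cdot 4 \cdot 6 \left(1 - 72\right) - 20 = - 31 \cdot 4 \cdot 6 \left(-71\right) - 20 = \left(-31\right) \left(-1704\right) - 20 = 52824 - 20 = 52804$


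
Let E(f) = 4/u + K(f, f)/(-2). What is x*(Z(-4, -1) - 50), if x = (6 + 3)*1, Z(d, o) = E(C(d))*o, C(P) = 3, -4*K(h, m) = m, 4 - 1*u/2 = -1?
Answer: -18279/40 ≈ -456.98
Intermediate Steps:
u = 10 (u = 8 - 2*(-1) = 8 + 2 = 10)
K(h, m) = -m/4
E(f) = 2/5 + f/8 (E(f) = 4/10 - f/4/(-2) = 4*(1/10) - f/4*(-1/2) = 2/5 + f/8)
Z(d, o) = 31*o/40 (Z(d, o) = (2/5 + (1/8)*3)*o = (2/5 + 3/8)*o = 31*o/40)
x = 9 (x = 9*1 = 9)
x*(Z(-4, -1) - 50) = 9*((31/40)*(-1) - 50) = 9*(-31/40 - 50) = 9*(-2031/40) = -18279/40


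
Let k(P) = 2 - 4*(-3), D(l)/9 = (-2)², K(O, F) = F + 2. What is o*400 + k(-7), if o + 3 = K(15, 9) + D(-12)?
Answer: 17614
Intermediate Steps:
K(O, F) = 2 + F
D(l) = 36 (D(l) = 9*(-2)² = 9*4 = 36)
k(P) = 14 (k(P) = 2 + 12 = 14)
o = 44 (o = -3 + ((2 + 9) + 36) = -3 + (11 + 36) = -3 + 47 = 44)
o*400 + k(-7) = 44*400 + 14 = 17600 + 14 = 17614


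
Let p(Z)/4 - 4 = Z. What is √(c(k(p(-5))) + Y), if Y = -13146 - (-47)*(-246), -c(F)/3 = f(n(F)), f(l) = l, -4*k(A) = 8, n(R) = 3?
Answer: I*√24717 ≈ 157.22*I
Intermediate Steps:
p(Z) = 16 + 4*Z
k(A) = -2 (k(A) = -¼*8 = -2)
c(F) = -9 (c(F) = -3*3 = -9)
Y = -24708 (Y = -13146 - 1*11562 = -13146 - 11562 = -24708)
√(c(k(p(-5))) + Y) = √(-9 - 24708) = √(-24717) = I*√24717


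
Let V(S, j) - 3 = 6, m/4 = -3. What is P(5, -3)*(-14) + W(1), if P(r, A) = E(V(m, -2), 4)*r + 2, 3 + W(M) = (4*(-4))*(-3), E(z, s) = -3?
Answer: 227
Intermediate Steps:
m = -12 (m = 4*(-3) = -12)
V(S, j) = 9 (V(S, j) = 3 + 6 = 9)
W(M) = 45 (W(M) = -3 + (4*(-4))*(-3) = -3 - 16*(-3) = -3 + 48 = 45)
P(r, A) = 2 - 3*r (P(r, A) = -3*r + 2 = 2 - 3*r)
P(5, -3)*(-14) + W(1) = (2 - 3*5)*(-14) + 45 = (2 - 15)*(-14) + 45 = -13*(-14) + 45 = 182 + 45 = 227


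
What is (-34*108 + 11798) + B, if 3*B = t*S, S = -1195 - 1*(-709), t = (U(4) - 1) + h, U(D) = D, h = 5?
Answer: 6830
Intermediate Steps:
t = 8 (t = (4 - 1) + 5 = 3 + 5 = 8)
S = -486 (S = -1195 + 709 = -486)
B = -1296 (B = (8*(-486))/3 = (⅓)*(-3888) = -1296)
(-34*108 + 11798) + B = (-34*108 + 11798) - 1296 = (-3672 + 11798) - 1296 = 8126 - 1296 = 6830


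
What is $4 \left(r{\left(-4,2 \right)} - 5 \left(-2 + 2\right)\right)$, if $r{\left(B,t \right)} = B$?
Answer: $-16$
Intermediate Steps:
$4 \left(r{\left(-4,2 \right)} - 5 \left(-2 + 2\right)\right) = 4 \left(-4 - 5 \left(-2 + 2\right)\right) = 4 \left(-4 - 0\right) = 4 \left(-4 + 0\right) = 4 \left(-4\right) = -16$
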